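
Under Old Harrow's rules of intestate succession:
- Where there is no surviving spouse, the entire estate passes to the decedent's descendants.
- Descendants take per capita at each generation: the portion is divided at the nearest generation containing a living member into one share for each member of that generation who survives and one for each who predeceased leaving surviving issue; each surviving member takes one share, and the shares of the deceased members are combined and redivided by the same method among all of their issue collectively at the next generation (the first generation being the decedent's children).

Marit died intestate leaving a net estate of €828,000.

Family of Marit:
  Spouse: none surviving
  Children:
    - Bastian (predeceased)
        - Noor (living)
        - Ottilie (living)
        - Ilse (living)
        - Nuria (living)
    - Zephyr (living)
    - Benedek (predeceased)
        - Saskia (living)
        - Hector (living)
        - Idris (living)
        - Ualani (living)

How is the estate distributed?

Noor: €69,000; Ottilie: €69,000; Ilse: €69,000; Nuria: €69,000; Zephyr: €276,000; Saskia: €69,000; Hector: €69,000; Idris: €69,000; Ualani: €69,000

The entire €828,000 passes to the descendants.
That amount (€828,000) is divided at the children's generation into 3 shares of €276,000. Zephyr takes €276,000. The 2 shares of the deceased (Bastian and Benedek) are combined into a pool of €552,000.
That pool (€552,000) is divided at the grandchildren's generation equally among Noor, Ottilie, Ilse, Nuria, Saskia, Hector, Idris, and Ualani: €69,000 each.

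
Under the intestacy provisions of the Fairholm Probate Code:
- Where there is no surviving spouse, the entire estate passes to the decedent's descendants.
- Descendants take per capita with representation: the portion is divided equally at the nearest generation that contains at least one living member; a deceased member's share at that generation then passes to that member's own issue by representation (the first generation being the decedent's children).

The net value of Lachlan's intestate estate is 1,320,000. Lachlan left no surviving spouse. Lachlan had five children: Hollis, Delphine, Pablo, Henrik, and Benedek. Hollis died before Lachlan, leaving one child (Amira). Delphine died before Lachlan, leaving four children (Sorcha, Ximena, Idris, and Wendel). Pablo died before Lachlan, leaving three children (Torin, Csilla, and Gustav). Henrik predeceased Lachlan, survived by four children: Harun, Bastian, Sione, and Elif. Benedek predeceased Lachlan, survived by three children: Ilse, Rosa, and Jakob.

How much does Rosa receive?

The entire 1,320,000 passes to the descendants.
No child survives, so the initial division is made at the grandchildren's generation.
That amount (1,320,000) is divided into 15 shares of 88,000: Amira, Sorcha, Ximena, Idris, Wendel, Torin, Csilla, Gustav, Harun, Bastian, Sione, Elif, Ilse, Rosa, and Jakob each take 88,000.

Rosa receives 88,000.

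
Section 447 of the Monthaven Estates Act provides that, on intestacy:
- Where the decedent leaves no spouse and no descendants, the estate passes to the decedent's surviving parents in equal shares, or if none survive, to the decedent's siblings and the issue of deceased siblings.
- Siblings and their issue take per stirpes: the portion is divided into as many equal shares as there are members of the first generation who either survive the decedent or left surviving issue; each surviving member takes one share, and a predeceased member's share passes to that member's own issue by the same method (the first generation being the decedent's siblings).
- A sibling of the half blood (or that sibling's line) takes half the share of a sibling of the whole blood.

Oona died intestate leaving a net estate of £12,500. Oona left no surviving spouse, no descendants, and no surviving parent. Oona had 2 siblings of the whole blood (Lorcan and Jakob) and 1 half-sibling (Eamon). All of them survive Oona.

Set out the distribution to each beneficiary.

Eamon: £2,500; Lorcan: £5,000; Jakob: £5,000

The entire £12,500 passes to the siblings and their issue.
Counting each half-blood sibling's line as half a unit, there are 5/2 units in £12,500, so one unit is £5,000. Whole-blood lines (Lorcan and Jakob) take £5,000 each; half-blood lines (Eamon) take £2,500 each.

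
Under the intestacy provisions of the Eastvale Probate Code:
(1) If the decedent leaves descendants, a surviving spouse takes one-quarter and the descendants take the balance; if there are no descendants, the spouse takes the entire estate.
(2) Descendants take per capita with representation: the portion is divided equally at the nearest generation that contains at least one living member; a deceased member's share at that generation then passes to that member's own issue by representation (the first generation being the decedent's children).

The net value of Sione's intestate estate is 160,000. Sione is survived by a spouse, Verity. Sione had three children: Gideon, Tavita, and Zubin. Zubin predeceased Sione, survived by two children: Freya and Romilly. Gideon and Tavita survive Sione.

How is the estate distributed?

Verity takes one-quarter of 160,000 = 40,000. The remaining 120,000 passes to the descendants.
The descendants' portion (120,000) is divided into 3 shares of 40,000: Gideon and Tavita each take 40,000; Zubin's 40,000 share passes to Zubin's issue.
Zubin's share (40,000) is divided into 2 shares of 20,000: Freya and Romilly each take 20,000.

Verity: 40,000; Gideon: 40,000; Tavita: 40,000; Freya: 20,000; Romilly: 20,000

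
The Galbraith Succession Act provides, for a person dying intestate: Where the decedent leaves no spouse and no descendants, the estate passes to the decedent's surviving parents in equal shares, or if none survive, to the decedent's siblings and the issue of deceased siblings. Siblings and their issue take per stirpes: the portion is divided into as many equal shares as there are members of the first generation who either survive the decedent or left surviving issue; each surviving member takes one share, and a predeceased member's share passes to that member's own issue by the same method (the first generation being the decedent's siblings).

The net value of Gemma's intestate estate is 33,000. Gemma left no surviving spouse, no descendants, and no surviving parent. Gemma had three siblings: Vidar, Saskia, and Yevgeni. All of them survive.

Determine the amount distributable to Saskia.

The entire 33,000 passes to the siblings and their issue.
That amount (33,000) is divided into 3 shares of 11,000: Vidar, Saskia, and Yevgeni each take 11,000.

Saskia receives 11,000.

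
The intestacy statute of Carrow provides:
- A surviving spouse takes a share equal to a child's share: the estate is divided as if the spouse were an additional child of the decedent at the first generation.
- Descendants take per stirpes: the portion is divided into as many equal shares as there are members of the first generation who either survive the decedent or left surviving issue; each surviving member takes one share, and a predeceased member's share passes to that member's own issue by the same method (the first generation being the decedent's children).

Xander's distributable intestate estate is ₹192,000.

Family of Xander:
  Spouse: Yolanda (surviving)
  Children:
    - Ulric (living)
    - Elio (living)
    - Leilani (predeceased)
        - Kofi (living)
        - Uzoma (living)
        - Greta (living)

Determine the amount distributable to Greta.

Greta receives ₹16,000.

The spouse counts as an additional share at the children's level, so there are 4 primary shares of ₹48,000. Yolanda takes one such share (₹48,000).
The children's combined portion (₹144,000) is divided into 3 shares of ₹48,000: Ulric and Elio each take ₹48,000; Leilani's ₹48,000 share passes to Leilani's issue.
Leilani's share (₹48,000) is divided into 3 shares of ₹16,000: Kofi, Uzoma, and Greta each take ₹16,000.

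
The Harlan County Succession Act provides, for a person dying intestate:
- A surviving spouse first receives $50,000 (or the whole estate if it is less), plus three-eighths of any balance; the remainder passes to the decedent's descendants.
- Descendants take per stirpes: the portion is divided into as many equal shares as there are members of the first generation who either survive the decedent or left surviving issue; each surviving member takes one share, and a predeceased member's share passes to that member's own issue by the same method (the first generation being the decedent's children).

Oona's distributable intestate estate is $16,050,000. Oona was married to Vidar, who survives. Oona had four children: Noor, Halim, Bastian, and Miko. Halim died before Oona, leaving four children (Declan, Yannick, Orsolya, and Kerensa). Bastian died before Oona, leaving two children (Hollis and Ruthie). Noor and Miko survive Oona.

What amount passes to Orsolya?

Orsolya receives $625,000.

Vidar first takes $50,000, leaving a balance of $16,000,000. Vidar then takes three-eighths of the balance ($6,000,000), for a total of $6,050,000. The remaining $10,000,000 passes to the descendants.
The descendants' portion ($10,000,000) is divided into 4 shares of $2,500,000: Noor and Miko each take $2,500,000; Halim's $2,500,000 share passes to Halim's issue; Bastian's $2,500,000 share passes to Bastian's issue.
Halim's share ($2,500,000) is divided into 4 shares of $625,000: Declan, Yannick, Orsolya, and Kerensa each take $625,000.
Bastian's share ($2,500,000) is divided into 2 shares of $1,250,000: Hollis and Ruthie each take $1,250,000.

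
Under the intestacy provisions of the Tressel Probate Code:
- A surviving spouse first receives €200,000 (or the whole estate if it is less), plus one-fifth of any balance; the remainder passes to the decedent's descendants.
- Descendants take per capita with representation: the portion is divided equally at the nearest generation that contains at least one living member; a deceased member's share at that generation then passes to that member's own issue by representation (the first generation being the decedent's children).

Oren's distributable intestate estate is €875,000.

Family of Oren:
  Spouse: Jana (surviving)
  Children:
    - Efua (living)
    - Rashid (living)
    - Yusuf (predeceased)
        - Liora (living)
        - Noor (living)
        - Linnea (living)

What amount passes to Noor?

Jana first takes €200,000, leaving a balance of €675,000. Jana then takes one-fifth of the balance (€135,000), for a total of €335,000. The remaining €540,000 passes to the descendants.
The descendants' portion (€540,000) is divided into 3 shares of €180,000: Efua and Rashid each take €180,000; Yusuf's €180,000 share passes to Yusuf's issue.
Yusuf's share (€180,000) is divided into 3 shares of €60,000: Liora, Noor, and Linnea each take €60,000.

Noor receives €60,000.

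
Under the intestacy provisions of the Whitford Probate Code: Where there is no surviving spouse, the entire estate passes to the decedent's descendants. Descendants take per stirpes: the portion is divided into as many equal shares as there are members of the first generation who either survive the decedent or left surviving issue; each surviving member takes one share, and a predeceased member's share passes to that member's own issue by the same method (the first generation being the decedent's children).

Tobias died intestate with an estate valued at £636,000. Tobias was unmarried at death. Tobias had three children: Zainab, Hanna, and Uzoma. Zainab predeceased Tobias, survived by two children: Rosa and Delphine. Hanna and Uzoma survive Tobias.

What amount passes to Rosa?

Rosa receives £106,000.

The entire £636,000 passes to the descendants.
That amount (£636,000) is divided into 3 shares of £212,000: Hanna and Uzoma each take £212,000; Zainab's £212,000 share passes to Zainab's issue.
Zainab's share (£212,000) is divided into 2 shares of £106,000: Rosa and Delphine each take £106,000.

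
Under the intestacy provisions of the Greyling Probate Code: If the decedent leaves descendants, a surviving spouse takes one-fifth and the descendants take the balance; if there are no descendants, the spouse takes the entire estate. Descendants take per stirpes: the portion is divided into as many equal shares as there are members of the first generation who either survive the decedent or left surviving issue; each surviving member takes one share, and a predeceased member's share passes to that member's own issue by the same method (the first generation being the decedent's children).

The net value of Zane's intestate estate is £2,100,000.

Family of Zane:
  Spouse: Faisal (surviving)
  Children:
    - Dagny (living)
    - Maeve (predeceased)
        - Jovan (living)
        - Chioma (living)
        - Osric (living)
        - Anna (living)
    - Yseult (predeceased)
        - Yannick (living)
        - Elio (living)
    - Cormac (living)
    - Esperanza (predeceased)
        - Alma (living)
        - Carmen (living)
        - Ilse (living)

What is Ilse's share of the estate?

Ilse receives £112,000.

Faisal takes one-fifth of £2,100,000 = £420,000. The remaining £1,680,000 passes to the descendants.
The descendants' portion (£1,680,000) is divided into 5 shares of £336,000: Dagny and Cormac each take £336,000; Maeve's £336,000 share passes to Maeve's issue; Yseult's £336,000 share passes to Yseult's issue; Esperanza's £336,000 share passes to Esperanza's issue.
Maeve's share (£336,000) is divided into 4 shares of £84,000: Jovan, Chioma, Osric, and Anna each take £84,000.
Yseult's share (£336,000) is divided into 2 shares of £168,000: Yannick and Elio each take £168,000.
Esperanza's share (£336,000) is divided into 3 shares of £112,000: Alma, Carmen, and Ilse each take £112,000.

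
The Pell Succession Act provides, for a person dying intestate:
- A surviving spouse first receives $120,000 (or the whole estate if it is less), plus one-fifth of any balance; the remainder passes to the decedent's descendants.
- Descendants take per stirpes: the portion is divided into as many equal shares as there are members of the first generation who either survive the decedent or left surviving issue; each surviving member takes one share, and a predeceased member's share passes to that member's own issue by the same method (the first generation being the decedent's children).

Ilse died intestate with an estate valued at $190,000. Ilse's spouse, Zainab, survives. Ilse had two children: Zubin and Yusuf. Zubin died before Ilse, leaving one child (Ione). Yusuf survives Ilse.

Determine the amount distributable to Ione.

Ione receives $28,000.

Zainab first takes $120,000, leaving a balance of $70,000. Zainab then takes one-fifth of the balance ($14,000), for a total of $134,000. The remaining $56,000 passes to the descendants.
The descendants' portion ($56,000) is divided into 2 shares of $28,000: Yusuf takes $28,000; Zubin's $28,000 share passes to Zubin's issue.
Zubin's share ($28,000) passes entirely to Ione.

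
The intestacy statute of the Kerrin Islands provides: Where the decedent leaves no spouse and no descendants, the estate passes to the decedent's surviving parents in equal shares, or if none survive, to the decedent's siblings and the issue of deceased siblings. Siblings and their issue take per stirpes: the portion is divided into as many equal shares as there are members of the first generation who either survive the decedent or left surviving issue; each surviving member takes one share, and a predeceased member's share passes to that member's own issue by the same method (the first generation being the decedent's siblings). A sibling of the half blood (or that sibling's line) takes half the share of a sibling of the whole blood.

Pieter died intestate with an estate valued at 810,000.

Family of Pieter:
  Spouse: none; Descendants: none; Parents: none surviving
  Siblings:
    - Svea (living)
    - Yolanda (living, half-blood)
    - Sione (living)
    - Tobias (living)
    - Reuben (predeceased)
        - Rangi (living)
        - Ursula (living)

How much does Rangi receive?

The entire 810,000 passes to the siblings and their issue.
Counting each half-blood sibling's line as half a unit, there are 9/2 units in 810,000, so one unit is 180,000. Whole-blood lines (Svea, Sione, Tobias, and Reuben) take 180,000 each; half-blood lines (Yolanda) take 90,000 each.
Reuben's share (180,000) is divided into 2 shares of 90,000: Rangi and Ursula each take 90,000.

Rangi receives 90,000.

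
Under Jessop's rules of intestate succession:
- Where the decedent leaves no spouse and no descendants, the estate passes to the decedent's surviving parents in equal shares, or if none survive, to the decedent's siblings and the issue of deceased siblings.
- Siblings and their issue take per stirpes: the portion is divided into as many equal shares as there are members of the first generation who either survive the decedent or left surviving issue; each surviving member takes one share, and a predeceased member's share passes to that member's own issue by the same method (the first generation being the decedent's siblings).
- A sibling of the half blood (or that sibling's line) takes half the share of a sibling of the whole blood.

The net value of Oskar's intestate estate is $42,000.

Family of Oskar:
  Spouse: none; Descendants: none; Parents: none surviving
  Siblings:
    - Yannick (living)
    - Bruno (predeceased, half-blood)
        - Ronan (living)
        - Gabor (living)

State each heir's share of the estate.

Yannick: $28,000; Ronan: $7,000; Gabor: $7,000

The entire $42,000 passes to the siblings and their issue.
Counting each half-blood sibling's line as half a unit, there are 3/2 units in $42,000, so one unit is $28,000. Whole-blood lines (Yannick) take $28,000 each; half-blood lines (Bruno) take $14,000 each.
Bruno's share ($14,000) is divided into 2 shares of $7,000: Ronan and Gabor each take $7,000.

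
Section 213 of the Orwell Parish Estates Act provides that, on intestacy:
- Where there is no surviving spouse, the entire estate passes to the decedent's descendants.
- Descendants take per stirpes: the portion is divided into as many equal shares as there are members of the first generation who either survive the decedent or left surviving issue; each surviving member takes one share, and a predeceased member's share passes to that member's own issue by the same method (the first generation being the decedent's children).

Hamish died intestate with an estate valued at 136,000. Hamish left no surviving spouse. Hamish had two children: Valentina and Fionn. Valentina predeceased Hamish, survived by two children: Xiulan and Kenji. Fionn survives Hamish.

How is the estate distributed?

The entire 136,000 passes to the descendants.
That amount (136,000) is divided into 2 shares of 68,000: Fionn takes 68,000; Valentina's 68,000 share passes to Valentina's issue.
Valentina's share (68,000) is divided into 2 shares of 34,000: Xiulan and Kenji each take 34,000.

Xiulan: 34,000; Kenji: 34,000; Fionn: 68,000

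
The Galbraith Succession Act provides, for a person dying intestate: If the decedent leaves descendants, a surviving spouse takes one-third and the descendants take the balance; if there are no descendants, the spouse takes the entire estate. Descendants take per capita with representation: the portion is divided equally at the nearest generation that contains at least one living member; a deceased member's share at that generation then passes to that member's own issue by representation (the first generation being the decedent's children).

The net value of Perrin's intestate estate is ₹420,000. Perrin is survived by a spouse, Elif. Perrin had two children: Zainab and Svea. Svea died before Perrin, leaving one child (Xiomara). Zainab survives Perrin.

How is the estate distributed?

Elif takes one-third of ₹420,000 = ₹140,000. The remaining ₹280,000 passes to the descendants.
The descendants' portion (₹280,000) is divided into 2 shares of ₹140,000: Zainab takes ₹140,000; Svea's ₹140,000 share passes to Svea's issue.
Svea's share (₹140,000) passes entirely to Xiomara.

Elif: ₹140,000; Zainab: ₹140,000; Xiomara: ₹140,000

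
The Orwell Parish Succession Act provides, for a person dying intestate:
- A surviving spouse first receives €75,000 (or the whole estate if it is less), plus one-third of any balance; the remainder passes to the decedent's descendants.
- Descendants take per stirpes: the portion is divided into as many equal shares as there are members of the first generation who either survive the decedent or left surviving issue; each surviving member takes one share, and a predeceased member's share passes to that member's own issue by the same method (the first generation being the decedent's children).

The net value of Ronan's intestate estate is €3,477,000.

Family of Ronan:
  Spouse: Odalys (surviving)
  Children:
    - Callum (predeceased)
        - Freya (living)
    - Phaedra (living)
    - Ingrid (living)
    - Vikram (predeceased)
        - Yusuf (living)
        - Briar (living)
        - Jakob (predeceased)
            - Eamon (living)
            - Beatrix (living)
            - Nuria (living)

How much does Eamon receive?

Odalys first takes €75,000, leaving a balance of €3,402,000. Odalys then takes one-third of the balance (€1,134,000), for a total of €1,209,000. The remaining €2,268,000 passes to the descendants.
The descendants' portion (€2,268,000) is divided into 4 shares of €567,000: Phaedra and Ingrid each take €567,000; Callum's €567,000 share passes to Callum's issue; Vikram's €567,000 share passes to Vikram's issue.
Callum's share (€567,000) passes entirely to Freya.
Vikram's share (€567,000) is divided into 3 shares of €189,000: Yusuf and Briar each take €189,000; Jakob's €189,000 share passes to Jakob's issue.
Jakob's share (€189,000) is divided into 3 shares of €63,000: Eamon, Beatrix, and Nuria each take €63,000.

Eamon receives €63,000.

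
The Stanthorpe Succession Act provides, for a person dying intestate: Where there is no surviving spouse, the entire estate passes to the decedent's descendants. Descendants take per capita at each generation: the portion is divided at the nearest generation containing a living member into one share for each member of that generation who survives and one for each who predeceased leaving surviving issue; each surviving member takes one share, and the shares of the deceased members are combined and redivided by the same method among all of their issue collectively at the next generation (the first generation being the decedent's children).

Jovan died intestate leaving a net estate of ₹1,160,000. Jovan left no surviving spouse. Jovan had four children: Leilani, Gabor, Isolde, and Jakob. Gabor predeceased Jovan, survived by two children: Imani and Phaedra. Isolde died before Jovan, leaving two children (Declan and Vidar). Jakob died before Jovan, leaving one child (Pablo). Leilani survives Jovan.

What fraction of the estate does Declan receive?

The entire ₹1,160,000 passes to the descendants.
That amount (₹1,160,000) is divided at the children's generation into 4 shares of ₹290,000. Leilani takes ₹290,000. The 3 shares of the deceased (Gabor, Isolde, and Jakob) are combined into a pool of ₹870,000.
That pool (₹870,000) is divided at the grandchildren's generation equally among Imani, Phaedra, Declan, Vidar, and Pablo: ₹174,000 each.

Declan receives 3/20 of the estate.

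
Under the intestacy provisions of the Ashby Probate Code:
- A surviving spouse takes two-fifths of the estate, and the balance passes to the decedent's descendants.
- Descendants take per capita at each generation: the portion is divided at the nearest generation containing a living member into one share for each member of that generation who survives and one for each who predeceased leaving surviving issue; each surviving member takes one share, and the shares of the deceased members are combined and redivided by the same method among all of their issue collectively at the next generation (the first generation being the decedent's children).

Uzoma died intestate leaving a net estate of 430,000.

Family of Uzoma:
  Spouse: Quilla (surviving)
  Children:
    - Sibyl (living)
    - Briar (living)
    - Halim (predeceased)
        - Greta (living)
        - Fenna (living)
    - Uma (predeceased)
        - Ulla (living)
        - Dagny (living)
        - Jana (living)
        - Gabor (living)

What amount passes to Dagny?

Quilla takes two-fifths of 430,000 = 172,000. The remaining 258,000 passes to the descendants.
The descendants' portion (258,000) is divided at the children's generation into 4 shares of 64,500. Sibyl and Briar each take 64,500. The 2 shares of the deceased (Halim and Uma) are combined into a pool of 129,000.
That pool (129,000) is divided at the grandchildren's generation equally among Greta, Fenna, Ulla, Dagny, Jana, and Gabor: 21,500 each.

Dagny receives 21,500.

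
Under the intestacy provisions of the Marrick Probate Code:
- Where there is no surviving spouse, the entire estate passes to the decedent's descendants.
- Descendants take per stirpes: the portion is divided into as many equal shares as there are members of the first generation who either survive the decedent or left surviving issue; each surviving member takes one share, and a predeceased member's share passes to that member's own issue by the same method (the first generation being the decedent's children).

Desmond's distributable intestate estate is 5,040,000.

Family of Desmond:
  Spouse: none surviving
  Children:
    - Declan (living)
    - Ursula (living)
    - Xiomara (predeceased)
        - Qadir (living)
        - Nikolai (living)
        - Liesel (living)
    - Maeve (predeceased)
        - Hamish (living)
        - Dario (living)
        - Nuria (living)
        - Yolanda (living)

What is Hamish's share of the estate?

Hamish receives 315,000.

The entire 5,040,000 passes to the descendants.
That amount (5,040,000) is divided into 4 shares of 1,260,000: Declan and Ursula each take 1,260,000; Xiomara's 1,260,000 share passes to Xiomara's issue; Maeve's 1,260,000 share passes to Maeve's issue.
Xiomara's share (1,260,000) is divided into 3 shares of 420,000: Qadir, Nikolai, and Liesel each take 420,000.
Maeve's share (1,260,000) is divided into 4 shares of 315,000: Hamish, Dario, Nuria, and Yolanda each take 315,000.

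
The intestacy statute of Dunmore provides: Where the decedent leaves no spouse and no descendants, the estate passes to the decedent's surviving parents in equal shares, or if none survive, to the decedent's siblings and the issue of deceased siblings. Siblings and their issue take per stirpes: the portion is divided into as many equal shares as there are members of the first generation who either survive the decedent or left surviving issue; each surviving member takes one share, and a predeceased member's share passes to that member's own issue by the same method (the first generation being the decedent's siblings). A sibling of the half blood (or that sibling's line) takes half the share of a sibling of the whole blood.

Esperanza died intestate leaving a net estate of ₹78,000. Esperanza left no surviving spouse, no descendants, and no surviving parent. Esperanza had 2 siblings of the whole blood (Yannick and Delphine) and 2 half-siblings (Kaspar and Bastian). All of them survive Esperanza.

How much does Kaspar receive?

Kaspar receives ₹13,000.

The entire ₹78,000 passes to the siblings and their issue.
Counting each half-blood sibling's line as half a unit, there are 3 units in ₹78,000, so one unit is ₹26,000. Whole-blood lines (Yannick and Delphine) take ₹26,000 each; half-blood lines (Kaspar and Bastian) take ₹13,000 each.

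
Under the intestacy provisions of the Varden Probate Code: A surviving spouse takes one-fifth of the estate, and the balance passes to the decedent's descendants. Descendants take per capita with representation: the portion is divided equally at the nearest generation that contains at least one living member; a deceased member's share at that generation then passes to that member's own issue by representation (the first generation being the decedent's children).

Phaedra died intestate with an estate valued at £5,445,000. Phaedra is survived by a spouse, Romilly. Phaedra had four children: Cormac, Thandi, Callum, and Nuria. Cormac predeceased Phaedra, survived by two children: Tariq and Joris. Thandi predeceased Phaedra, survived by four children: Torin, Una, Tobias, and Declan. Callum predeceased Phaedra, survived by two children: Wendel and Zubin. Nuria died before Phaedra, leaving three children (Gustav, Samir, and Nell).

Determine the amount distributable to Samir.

Samir receives £396,000.

Romilly takes one-fifth of £5,445,000 = £1,089,000. The remaining £4,356,000 passes to the descendants.
No child survives, so the initial division is made at the grandchildren's generation.
The descendants' portion (£4,356,000) is divided into 11 shares of £396,000: Tariq, Joris, Torin, Una, Tobias, Declan, Wendel, Zubin, Gustav, Samir, and Nell each take £396,000.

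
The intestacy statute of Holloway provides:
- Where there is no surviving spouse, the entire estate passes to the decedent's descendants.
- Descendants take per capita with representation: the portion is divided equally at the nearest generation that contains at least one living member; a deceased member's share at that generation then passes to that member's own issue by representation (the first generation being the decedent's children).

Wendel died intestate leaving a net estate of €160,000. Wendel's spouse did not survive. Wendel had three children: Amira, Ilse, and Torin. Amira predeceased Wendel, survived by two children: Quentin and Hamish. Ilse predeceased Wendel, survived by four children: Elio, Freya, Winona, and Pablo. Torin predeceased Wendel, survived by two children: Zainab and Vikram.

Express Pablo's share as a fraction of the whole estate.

Pablo receives 1/8 of the estate.

The entire €160,000 passes to the descendants.
No child survives, so the initial division is made at the grandchildren's generation.
That amount (€160,000) is divided into 8 shares of €20,000: Quentin, Hamish, Elio, Freya, Winona, Pablo, Zainab, and Vikram each take €20,000.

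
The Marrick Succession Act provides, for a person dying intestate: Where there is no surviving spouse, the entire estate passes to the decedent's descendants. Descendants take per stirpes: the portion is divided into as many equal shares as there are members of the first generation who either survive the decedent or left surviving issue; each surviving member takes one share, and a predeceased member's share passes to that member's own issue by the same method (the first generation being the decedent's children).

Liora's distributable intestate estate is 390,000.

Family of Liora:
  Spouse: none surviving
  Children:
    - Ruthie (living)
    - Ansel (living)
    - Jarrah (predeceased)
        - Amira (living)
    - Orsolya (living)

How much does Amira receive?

Amira receives 97,500.

The entire 390,000 passes to the descendants.
That amount (390,000) is divided into 4 shares of 97,500: Ruthie, Ansel, and Orsolya each take 97,500; Jarrah's 97,500 share passes to Jarrah's issue.
Jarrah's share (97,500) passes entirely to Amira.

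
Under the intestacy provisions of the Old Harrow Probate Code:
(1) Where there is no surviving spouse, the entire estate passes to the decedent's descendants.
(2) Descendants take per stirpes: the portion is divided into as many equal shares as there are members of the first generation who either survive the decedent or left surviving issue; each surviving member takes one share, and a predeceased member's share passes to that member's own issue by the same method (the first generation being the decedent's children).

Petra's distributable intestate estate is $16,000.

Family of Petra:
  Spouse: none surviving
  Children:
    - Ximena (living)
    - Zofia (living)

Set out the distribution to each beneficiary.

The entire $16,000 passes to the descendants.
That amount ($16,000) is divided into 2 shares of $8,000: Ximena and Zofia each take $8,000.

Ximena: $8,000; Zofia: $8,000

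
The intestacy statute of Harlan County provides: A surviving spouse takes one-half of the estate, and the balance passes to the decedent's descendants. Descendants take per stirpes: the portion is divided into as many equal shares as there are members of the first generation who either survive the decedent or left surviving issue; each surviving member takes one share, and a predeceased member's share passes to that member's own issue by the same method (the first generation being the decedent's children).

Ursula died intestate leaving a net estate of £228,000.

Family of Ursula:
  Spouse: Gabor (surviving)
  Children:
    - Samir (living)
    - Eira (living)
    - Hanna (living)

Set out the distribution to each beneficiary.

Gabor: £114,000; Samir: £38,000; Eira: £38,000; Hanna: £38,000

Gabor takes one-half of £228,000 = £114,000. The remaining £114,000 passes to the descendants.
The descendants' portion (£114,000) is divided into 3 shares of £38,000: Samir, Eira, and Hanna each take £38,000.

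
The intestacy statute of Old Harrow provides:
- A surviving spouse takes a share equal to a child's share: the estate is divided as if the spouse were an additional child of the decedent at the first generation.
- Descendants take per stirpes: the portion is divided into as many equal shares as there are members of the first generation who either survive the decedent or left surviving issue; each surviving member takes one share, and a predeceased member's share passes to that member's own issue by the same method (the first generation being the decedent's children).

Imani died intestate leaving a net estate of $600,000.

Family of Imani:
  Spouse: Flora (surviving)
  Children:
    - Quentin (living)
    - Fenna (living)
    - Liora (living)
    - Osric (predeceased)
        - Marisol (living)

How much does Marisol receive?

The spouse counts as an additional share at the children's level, so there are 5 primary shares of $120,000. Flora takes one such share ($120,000).
The children's combined portion ($480,000) is divided into 4 shares of $120,000: Quentin, Fenna, and Liora each take $120,000; Osric's $120,000 share passes to Osric's issue.
Osric's share ($120,000) passes entirely to Marisol.

Marisol receives $120,000.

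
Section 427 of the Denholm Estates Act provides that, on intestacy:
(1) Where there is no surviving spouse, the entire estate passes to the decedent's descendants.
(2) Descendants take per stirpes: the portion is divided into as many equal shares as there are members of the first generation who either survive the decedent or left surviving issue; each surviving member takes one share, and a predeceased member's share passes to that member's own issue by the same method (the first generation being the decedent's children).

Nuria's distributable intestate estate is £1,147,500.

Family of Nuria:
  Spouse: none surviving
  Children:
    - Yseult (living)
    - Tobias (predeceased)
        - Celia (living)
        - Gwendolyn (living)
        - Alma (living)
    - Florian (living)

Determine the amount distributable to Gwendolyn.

Gwendolyn receives £127,500.

The entire £1,147,500 passes to the descendants.
That amount (£1,147,500) is divided into 3 shares of £382,500: Yseult and Florian each take £382,500; Tobias's £382,500 share passes to Tobias's issue.
Tobias's share (£382,500) is divided into 3 shares of £127,500: Celia, Gwendolyn, and Alma each take £127,500.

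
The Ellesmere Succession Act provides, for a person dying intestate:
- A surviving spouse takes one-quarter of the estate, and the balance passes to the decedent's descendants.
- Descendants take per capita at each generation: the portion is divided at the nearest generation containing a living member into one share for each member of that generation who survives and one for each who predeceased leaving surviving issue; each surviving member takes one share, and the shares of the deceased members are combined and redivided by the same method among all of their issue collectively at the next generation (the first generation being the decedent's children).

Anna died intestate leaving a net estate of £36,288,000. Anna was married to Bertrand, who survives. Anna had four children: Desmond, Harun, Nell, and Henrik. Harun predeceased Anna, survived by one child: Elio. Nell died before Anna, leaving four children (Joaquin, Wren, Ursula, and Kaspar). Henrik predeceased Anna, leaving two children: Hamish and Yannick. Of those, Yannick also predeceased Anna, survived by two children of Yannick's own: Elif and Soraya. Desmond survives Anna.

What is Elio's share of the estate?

Bertrand takes one-quarter of £36,288,000 = £9,072,000. The remaining £27,216,000 passes to the descendants.
The descendants' portion (£27,216,000) is divided at the children's generation into 4 shares of £6,804,000. Desmond takes £6,804,000. The 3 shares of the deceased (Harun, Nell, and Henrik) are combined into a pool of £20,412,000.
That pool (£20,412,000) is divided at the grandchildren's generation into 7 shares of £2,916,000. Elio, Joaquin, Wren, Ursula, Kaspar, and Hamish each take £2,916,000. The remaining share for the deceased Yannick (£2,916,000) is carried to the next generation.
That pool (£2,916,000) is divided at the great-grandchildren's generation equally among Elif and Soraya: £1,458,000 each.

Elio receives £2,916,000.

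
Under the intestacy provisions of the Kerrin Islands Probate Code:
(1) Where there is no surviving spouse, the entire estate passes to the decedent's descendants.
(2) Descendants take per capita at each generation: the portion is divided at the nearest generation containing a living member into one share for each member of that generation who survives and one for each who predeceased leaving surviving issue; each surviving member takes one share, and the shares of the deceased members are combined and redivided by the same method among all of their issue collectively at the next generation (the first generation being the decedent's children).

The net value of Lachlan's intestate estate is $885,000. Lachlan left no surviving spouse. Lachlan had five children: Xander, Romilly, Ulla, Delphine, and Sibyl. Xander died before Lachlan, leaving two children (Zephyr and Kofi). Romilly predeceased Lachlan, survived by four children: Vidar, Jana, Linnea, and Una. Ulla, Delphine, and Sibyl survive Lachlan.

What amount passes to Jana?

Jana receives $59,000.

The entire $885,000 passes to the descendants.
That amount ($885,000) is divided at the children's generation into 5 shares of $177,000. Ulla, Delphine, and Sibyl each take $177,000. The 2 shares of the deceased (Xander and Romilly) are combined into a pool of $354,000.
That pool ($354,000) is divided at the grandchildren's generation equally among Zephyr, Kofi, Vidar, Jana, Linnea, and Una: $59,000 each.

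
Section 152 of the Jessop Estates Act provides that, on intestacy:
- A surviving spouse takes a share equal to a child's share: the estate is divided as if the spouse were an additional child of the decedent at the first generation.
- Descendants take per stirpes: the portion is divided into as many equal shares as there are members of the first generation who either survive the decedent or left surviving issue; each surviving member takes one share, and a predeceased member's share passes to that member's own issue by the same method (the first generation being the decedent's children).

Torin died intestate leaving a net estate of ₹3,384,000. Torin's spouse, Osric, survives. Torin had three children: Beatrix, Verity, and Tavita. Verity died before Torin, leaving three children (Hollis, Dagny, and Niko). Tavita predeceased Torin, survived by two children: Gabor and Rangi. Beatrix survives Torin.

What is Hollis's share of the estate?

The spouse counts as an additional share at the children's level, so there are 4 primary shares of ₹846,000. Osric takes one such share (₹846,000).
The children's combined portion (₹2,538,000) is divided into 3 shares of ₹846,000: Beatrix takes ₹846,000; Verity's ₹846,000 share passes to Verity's issue; Tavita's ₹846,000 share passes to Tavita's issue.
Verity's share (₹846,000) is divided into 3 shares of ₹282,000: Hollis, Dagny, and Niko each take ₹282,000.
Tavita's share (₹846,000) is divided into 2 shares of ₹423,000: Gabor and Rangi each take ₹423,000.

Hollis receives ₹282,000.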